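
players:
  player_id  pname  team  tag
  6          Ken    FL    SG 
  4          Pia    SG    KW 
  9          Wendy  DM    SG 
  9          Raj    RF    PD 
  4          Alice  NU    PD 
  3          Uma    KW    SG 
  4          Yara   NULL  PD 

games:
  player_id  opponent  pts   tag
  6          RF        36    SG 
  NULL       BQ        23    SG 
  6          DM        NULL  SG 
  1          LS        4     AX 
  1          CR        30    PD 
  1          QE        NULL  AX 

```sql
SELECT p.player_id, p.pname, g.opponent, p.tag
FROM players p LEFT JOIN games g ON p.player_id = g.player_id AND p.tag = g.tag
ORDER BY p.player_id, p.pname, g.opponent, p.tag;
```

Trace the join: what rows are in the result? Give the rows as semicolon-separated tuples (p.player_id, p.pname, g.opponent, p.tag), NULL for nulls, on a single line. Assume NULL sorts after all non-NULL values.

(3, Uma, NULL, SG); (4, Alice, NULL, PD); (4, Pia, NULL, KW); (4, Yara, NULL, PD); (6, Ken, DM, SG); (6, Ken, RF, SG); (9, Raj, NULL, PD); (9, Wendy, NULL, SG)

LEFT JOIN keeps every row from `players`; unmatched rows get NULL for `games`'s columns.
Matching on p.player_id = g.player_id AND p.tag = g.tag. A NULL in a compared column never satisfies the condition.
Matched pairs: 2; unmatched p rows kept: 6.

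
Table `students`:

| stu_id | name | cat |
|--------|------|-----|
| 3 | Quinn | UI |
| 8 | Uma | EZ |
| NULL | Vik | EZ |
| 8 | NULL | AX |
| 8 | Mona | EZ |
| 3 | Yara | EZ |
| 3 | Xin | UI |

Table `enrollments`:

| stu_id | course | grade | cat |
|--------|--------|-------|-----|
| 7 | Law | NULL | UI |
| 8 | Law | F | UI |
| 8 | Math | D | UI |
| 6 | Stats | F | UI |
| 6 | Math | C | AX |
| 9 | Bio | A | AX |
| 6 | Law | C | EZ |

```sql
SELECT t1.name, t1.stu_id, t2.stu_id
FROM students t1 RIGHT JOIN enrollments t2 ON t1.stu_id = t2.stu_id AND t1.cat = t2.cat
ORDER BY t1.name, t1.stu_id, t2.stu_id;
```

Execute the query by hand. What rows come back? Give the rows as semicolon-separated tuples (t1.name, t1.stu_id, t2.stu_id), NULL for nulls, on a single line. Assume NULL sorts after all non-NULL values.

(NULL, NULL, 6); (NULL, NULL, 6); (NULL, NULL, 6); (NULL, NULL, 7); (NULL, NULL, 8); (NULL, NULL, 8); (NULL, NULL, 9)

RIGHT JOIN keeps every row from `enrollments`; unmatched rows get NULL for `students`'s columns.
Matching on t1.stu_id = t2.stu_id AND t1.cat = t2.cat. A NULL in a compared column never satisfies the condition.
Matched pairs: 0; unmatched t2 rows kept: 7.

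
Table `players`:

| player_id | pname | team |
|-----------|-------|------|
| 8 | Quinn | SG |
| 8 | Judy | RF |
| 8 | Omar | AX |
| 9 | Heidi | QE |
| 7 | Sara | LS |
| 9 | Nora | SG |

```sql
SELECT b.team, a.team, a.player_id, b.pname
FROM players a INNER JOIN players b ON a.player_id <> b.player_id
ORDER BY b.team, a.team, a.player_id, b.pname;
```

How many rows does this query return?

22

INNER JOIN keeps only pairs where the ON condition holds.
Matching on a.player_id <> b.player_id.
- a row (player_id=8): matches 3 b row(s) → 3 output row(s).
- a row (player_id=8): matches 3 b row(s) → 3 output row(s).
- a row (player_id=8): matches 3 b row(s) → 3 output row(s).
- a row (player_id=9): matches 4 b row(s) → 4 output row(s).
- a row (player_id=7): matches 5 b row(s) → 5 output row(s).
- a row (player_id=9): matches 4 b row(s) → 4 output row(s).
Total: 22 rows.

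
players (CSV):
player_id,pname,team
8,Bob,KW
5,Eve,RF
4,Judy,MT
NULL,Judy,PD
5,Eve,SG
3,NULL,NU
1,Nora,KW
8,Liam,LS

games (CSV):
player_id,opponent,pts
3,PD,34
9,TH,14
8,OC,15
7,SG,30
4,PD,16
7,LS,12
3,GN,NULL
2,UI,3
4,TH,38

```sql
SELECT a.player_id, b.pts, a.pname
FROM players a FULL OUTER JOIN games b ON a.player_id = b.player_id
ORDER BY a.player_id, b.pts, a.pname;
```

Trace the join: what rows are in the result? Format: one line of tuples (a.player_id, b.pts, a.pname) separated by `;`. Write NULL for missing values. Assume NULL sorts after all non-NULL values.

FULL OUTER JOIN keeps every row from both sides; unmatched rows get NULL for the other side's columns.
Matching on a.player_id = b.player_id. A NULL in a compared column never satisfies the condition.
Matched pairs: 6; unmatched a rows kept: 4; unmatched b rows kept: 4.

(1, NULL, Nora); (3, 34, NULL); (3, NULL, NULL); (4, 16, Judy); (4, 38, Judy); (5, NULL, Eve); (5, NULL, Eve); (8, 15, Bob); (8, 15, Liam); (NULL, 3, NULL); (NULL, 12, NULL); (NULL, 14, NULL); (NULL, 30, NULL); (NULL, NULL, Judy)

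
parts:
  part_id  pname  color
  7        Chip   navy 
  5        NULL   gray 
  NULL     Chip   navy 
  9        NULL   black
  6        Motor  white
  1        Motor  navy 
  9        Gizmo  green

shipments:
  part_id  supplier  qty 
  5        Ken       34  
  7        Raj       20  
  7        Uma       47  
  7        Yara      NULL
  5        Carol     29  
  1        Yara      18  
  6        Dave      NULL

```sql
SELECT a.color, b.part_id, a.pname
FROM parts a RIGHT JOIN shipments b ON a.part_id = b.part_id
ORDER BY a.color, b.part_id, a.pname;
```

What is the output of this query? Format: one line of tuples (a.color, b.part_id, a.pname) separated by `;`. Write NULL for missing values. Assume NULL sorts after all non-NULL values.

RIGHT JOIN keeps every row from `shipments`; unmatched rows get NULL for `parts`'s columns.
Matching on a.part_id = b.part_id. A NULL in a compared column never satisfies the condition.
Matched pairs: 7; unmatched b rows kept: 0.

(gray, 5, NULL); (gray, 5, NULL); (navy, 1, Motor); (navy, 7, Chip); (navy, 7, Chip); (navy, 7, Chip); (white, 6, Motor)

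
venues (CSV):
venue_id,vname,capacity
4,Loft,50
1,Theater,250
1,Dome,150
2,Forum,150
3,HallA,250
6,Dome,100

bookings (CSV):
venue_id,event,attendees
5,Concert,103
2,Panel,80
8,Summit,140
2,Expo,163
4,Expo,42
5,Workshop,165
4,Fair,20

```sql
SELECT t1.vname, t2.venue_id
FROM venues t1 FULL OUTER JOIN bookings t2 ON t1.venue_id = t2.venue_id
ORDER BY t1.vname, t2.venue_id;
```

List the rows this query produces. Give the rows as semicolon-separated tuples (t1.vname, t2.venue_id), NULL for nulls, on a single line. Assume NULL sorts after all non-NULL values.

FULL OUTER JOIN keeps every row from both sides; unmatched rows get NULL for the other side's columns.
Matching on t1.venue_id = t2.venue_id.
- t1[0] venue_id=4 → 2 match(es) in t2 → 2 row(s).
- t1[1] venue_id=1 → no match; kept with NULLs on the t2 side.
- t1[2] venue_id=1 → no match; kept with NULLs on the t2 side.
- t1[3] venue_id=2 → 2 match(es) in t2 → 2 row(s).
- t1[4] venue_id=3 → no match; kept with NULLs on the t2 side.
- t1[5] venue_id=6 → no match; kept with NULLs on the t2 side.
- 3 row(s) from t2 found no t1 partner → padded with NULL.

(Dome, NULL); (Dome, NULL); (Forum, 2); (Forum, 2); (HallA, NULL); (Loft, 4); (Loft, 4); (Theater, NULL); (NULL, 5); (NULL, 5); (NULL, 8)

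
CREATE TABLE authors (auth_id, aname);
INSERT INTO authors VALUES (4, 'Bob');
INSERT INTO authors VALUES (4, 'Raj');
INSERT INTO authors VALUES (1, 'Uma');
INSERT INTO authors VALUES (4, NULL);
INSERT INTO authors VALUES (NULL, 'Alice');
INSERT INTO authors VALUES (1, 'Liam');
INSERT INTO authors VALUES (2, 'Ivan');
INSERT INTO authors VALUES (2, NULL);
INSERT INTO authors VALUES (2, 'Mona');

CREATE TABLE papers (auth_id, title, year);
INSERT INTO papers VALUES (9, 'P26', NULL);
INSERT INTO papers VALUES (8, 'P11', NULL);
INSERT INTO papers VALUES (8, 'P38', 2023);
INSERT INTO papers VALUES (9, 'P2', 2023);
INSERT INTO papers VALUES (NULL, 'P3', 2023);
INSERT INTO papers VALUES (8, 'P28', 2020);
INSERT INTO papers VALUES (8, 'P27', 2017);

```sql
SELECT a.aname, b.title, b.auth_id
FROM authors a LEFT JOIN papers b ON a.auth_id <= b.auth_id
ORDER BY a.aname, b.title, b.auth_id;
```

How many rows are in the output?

49

LEFT JOIN keeps every row from `authors`; unmatched rows get NULL for `papers`'s columns.
Matching on a.auth_id <= b.auth_id. A NULL in a compared column never satisfies the condition.
Matched pairs: 48; unmatched a rows kept: 1.
Total: 48 matched + 1 padded = 49 rows.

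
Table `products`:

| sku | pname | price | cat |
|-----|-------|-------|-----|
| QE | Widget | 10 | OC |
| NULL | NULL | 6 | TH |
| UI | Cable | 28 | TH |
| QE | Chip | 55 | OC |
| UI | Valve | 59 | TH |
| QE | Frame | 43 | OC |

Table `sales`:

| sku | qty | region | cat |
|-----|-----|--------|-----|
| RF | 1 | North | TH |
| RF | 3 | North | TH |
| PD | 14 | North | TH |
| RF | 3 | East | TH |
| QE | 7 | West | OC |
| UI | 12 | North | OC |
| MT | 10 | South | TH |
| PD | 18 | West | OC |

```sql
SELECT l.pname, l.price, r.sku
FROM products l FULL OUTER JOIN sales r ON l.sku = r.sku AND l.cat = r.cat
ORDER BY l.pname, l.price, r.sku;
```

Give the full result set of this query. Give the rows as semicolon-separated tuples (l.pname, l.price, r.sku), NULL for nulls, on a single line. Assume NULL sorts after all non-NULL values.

(Cable, 28, NULL); (Chip, 55, QE); (Frame, 43, QE); (Valve, 59, NULL); (Widget, 10, QE); (NULL, 6, NULL); (NULL, NULL, MT); (NULL, NULL, PD); (NULL, NULL, PD); (NULL, NULL, RF); (NULL, NULL, RF); (NULL, NULL, RF); (NULL, NULL, UI)

FULL OUTER JOIN keeps every row from both sides; unmatched rows get NULL for the other side's columns.
Matching on l.sku = r.sku AND l.cat = r.cat. A NULL in a compared column never satisfies the condition.
Matched pairs: 3; unmatched l rows kept: 3; unmatched r rows kept: 7.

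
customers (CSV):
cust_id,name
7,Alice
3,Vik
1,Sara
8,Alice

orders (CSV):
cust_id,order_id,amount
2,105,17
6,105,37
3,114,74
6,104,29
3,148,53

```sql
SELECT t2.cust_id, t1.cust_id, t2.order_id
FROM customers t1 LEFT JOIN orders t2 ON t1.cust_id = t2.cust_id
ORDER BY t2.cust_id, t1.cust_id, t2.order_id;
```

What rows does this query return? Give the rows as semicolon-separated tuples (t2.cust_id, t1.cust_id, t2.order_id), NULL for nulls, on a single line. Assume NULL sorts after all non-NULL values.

(3, 3, 114); (3, 3, 148); (NULL, 1, NULL); (NULL, 7, NULL); (NULL, 8, NULL)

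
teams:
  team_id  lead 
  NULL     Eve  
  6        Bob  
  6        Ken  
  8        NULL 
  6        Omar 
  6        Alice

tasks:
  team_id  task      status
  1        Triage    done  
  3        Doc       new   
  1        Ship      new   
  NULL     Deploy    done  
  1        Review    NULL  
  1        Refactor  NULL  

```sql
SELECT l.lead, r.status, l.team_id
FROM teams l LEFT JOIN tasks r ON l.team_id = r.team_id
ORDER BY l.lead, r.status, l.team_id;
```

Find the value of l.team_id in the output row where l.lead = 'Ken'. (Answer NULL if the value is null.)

LEFT JOIN keeps every row from `teams`; unmatched rows get NULL for `tasks`'s columns.
Matching on l.team_id = r.team_id. A NULL in a compared column never satisfies the condition.
Matched pairs: 0; unmatched l rows kept: 6.

6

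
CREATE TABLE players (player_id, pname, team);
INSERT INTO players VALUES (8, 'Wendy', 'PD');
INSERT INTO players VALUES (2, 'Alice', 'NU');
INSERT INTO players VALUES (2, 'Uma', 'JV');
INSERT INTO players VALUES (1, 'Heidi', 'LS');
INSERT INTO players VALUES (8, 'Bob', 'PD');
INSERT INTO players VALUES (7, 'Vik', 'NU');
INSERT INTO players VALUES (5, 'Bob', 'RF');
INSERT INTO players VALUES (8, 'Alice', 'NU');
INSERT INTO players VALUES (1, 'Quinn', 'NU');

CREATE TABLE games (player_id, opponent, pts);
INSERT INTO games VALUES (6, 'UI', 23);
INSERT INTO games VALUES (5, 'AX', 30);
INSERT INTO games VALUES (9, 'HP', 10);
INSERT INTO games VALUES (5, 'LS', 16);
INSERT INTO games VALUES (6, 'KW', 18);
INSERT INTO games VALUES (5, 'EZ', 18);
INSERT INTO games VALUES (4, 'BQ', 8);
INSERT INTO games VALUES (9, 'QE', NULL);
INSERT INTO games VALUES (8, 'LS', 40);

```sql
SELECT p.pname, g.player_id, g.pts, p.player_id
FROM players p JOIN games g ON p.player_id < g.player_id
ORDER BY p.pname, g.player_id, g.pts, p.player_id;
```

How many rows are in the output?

INNER JOIN keeps only pairs where the ON condition holds.
Matching on p.player_id < g.player_id.
- p[0] player_id=8 → 2 match(es) in g → 2 row(s).
- p[1] player_id=2 → 9 match(es) in g → 9 row(s).
- p[2] player_id=2 → 9 match(es) in g → 9 row(s).
- p[3] player_id=1 → 9 match(es) in g → 9 row(s).
- p[4] player_id=8 → 2 match(es) in g → 2 row(s).
- p[5] player_id=7 → 3 match(es) in g → 3 row(s).
- p[6] player_id=5 → 5 match(es) in g → 5 row(s).
- p[7] player_id=8 → 2 match(es) in g → 2 row(s).
- p[8] player_id=1 → 9 match(es) in g → 9 row(s).
Total: 50 rows.

50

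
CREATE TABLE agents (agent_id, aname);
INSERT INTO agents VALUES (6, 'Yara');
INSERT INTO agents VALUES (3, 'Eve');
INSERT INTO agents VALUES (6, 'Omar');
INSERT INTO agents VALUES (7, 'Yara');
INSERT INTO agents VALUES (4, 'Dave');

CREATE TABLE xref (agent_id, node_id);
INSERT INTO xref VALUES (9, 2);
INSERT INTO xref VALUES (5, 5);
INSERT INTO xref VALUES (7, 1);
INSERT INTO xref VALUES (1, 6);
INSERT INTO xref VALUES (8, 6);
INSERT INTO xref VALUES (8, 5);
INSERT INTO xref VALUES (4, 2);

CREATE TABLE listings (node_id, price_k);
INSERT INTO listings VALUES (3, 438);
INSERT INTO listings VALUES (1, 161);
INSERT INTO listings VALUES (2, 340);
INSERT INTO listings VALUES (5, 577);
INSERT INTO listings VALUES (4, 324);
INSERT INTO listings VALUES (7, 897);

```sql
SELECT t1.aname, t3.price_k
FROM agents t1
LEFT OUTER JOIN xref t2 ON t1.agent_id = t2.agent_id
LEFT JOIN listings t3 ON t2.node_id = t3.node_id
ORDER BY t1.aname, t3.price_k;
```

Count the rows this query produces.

5

Joins associate left-to-right: agents LEFT JOIN xref on agent_id gives 5 intermediate row(s).
Then LEFT JOIN `listings t3` on node_id: each of those 5 rows is kept; rows whose t2.node_id has no match in t3 get NULL for t3's columns.
Result: 5 row(s).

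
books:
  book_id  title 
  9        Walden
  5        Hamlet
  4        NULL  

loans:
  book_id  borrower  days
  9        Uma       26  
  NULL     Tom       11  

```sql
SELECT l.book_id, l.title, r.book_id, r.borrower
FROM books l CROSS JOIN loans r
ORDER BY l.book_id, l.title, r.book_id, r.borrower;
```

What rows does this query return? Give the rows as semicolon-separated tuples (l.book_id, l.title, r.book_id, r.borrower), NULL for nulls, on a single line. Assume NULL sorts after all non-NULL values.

(4, NULL, 9, Uma); (4, NULL, NULL, Tom); (5, Hamlet, 9, Uma); (5, Hamlet, NULL, Tom); (9, Walden, 9, Uma); (9, Walden, NULL, Tom)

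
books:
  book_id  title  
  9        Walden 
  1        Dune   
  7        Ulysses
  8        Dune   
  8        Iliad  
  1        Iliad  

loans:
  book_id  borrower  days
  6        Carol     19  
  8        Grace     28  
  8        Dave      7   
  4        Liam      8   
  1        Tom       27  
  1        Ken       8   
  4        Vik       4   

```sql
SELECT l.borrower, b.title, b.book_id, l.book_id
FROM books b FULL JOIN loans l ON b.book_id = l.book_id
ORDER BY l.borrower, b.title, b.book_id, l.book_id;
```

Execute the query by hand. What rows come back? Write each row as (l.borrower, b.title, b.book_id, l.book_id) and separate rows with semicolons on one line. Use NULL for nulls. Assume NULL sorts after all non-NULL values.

FULL OUTER JOIN keeps every row from both sides; unmatched rows get NULL for the other side's columns.
Matching on b.book_id = l.book_id.
- book_id=9: no l row matches, row kept with l columns NULL.
- book_id=1: 2 matching l row(s), so 2 row(s) emitted.
- book_id=7: no l row matches, row kept with l columns NULL.
- book_id=8: 2 matching l row(s), so 2 row(s) emitted.
- book_id=8: 2 matching l row(s), so 2 row(s) emitted.
- book_id=1: 2 matching l row(s), so 2 row(s) emitted.
- plus 3 unmatched l row(s), each kept with NULL b columns.

(Carol, NULL, NULL, 6); (Dave, Dune, 8, 8); (Dave, Iliad, 8, 8); (Grace, Dune, 8, 8); (Grace, Iliad, 8, 8); (Ken, Dune, 1, 1); (Ken, Iliad, 1, 1); (Liam, NULL, NULL, 4); (Tom, Dune, 1, 1); (Tom, Iliad, 1, 1); (Vik, NULL, NULL, 4); (NULL, Ulysses, 7, NULL); (NULL, Walden, 9, NULL)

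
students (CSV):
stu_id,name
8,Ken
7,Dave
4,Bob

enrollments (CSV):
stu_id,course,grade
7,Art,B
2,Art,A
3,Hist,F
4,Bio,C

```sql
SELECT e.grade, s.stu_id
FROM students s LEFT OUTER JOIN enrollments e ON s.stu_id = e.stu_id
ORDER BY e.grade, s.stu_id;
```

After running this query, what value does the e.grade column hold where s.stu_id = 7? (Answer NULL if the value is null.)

LEFT JOIN keeps every row from `students`; unmatched rows get NULL for `enrollments`'s columns.
Matching on s.stu_id = e.stu_id.
Matched pairs: 2; unmatched s rows kept: 1.

B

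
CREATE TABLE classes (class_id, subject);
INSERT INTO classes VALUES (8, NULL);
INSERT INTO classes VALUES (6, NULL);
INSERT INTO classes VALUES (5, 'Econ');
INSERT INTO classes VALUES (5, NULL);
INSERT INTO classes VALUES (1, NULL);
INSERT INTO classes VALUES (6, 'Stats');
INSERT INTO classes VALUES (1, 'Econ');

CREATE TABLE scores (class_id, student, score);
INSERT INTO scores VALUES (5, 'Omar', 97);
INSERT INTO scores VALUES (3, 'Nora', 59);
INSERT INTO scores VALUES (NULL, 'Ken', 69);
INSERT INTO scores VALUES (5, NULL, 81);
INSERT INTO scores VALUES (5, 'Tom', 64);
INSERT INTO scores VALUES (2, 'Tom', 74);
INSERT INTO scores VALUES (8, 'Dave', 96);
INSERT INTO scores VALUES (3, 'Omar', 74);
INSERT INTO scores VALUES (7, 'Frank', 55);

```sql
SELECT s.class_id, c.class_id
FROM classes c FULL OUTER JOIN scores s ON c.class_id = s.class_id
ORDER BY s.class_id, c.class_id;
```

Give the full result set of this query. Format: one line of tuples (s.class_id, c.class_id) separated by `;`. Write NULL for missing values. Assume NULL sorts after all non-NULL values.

FULL OUTER JOIN keeps every row from both sides; unmatched rows get NULL for the other side's columns.
Matching on c.class_id = s.class_id. A NULL in a compared column never satisfies the condition.
- c[0] class_id=8 → 1 match(es) in s → 1 row(s).
- c[1] class_id=6 → no match; kept with NULLs on the s side.
- c[2] class_id=5 → 3 match(es) in s → 3 row(s).
- c[3] class_id=5 → 3 match(es) in s → 3 row(s).
- c[4] class_id=1 → no match; kept with NULLs on the s side.
- c[5] class_id=6 → no match; kept with NULLs on the s side.
- c[6] class_id=1 → no match; kept with NULLs on the s side.
- plus 5 unmatched s row(s), each kept with NULL c columns.

(2, NULL); (3, NULL); (3, NULL); (5, 5); (5, 5); (5, 5); (5, 5); (5, 5); (5, 5); (7, NULL); (8, 8); (NULL, 1); (NULL, 1); (NULL, 6); (NULL, 6); (NULL, NULL)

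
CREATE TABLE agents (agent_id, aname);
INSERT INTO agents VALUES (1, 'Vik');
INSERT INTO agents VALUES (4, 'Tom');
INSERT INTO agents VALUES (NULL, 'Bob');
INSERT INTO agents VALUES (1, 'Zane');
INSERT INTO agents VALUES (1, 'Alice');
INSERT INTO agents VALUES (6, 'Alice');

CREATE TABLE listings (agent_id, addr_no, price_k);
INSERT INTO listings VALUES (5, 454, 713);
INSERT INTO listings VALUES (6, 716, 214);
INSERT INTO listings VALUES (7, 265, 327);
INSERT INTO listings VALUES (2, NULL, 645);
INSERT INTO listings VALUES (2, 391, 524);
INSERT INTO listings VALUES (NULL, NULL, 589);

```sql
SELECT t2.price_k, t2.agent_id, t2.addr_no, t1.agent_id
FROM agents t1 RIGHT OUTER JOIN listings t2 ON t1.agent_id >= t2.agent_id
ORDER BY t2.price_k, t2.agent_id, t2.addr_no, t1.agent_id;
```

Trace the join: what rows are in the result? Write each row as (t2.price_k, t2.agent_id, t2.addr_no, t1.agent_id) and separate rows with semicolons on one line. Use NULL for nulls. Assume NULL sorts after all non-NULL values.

RIGHT JOIN keeps every row from `listings`; unmatched rows get NULL for `agents`'s columns.
Matching on t1.agent_id >= t2.agent_id. A NULL in a compared column never satisfies the condition.
- agent_id=1: no matching t2 row.
- agent_id=4: 2 matching t2 row(s), so 2 row(s) emitted.
- agent_id=NULL: no matching t2 row.
- agent_id=1: no matching t2 row.
- agent_id=1: no matching t2 row.
- agent_id=6: 4 matching t2 row(s), so 4 row(s) emitted.
- 2 t2 row(s) had no t1 match → kept, t1 columns NULL.
After projecting and ordering:
t2.price_k | t2.agent_id | t2.addr_no | t1.agent_id
214 | 6 | 716 | 6
327 | 7 | 265 | NULL
524 | 2 | 391 | 4
524 | 2 | 391 | 6
589 | NULL | NULL | NULL
645 | 2 | NULL | 4
645 | 2 | NULL | 6
713 | 5 | 454 | 6

(214, 6, 716, 6); (327, 7, 265, NULL); (524, 2, 391, 4); (524, 2, 391, 6); (589, NULL, NULL, NULL); (645, 2, NULL, 4); (645, 2, NULL, 6); (713, 5, 454, 6)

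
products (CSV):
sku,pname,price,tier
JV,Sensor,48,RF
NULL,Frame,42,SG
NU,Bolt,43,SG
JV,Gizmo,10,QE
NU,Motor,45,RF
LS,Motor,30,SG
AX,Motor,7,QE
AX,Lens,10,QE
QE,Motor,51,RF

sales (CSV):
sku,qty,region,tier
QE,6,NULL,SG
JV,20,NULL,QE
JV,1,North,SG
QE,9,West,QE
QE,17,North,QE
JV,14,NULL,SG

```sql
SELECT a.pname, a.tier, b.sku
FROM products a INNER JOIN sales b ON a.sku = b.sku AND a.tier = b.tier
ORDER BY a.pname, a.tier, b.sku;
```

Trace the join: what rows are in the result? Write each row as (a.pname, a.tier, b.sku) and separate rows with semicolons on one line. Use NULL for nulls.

(Gizmo, QE, JV)

INNER JOIN keeps only pairs where the ON condition holds.
Matching on a.sku = b.sku AND a.tier = b.tier. A NULL in a compared column never satisfies the condition.
- a (sku=JV, tier=RF) has no partner → excluded.
- a (sku=NULL, tier=SG) has no partner → excluded.
- a (sku=NU, tier=SG) has no partner → excluded.
- a (sku=JV, tier=QE) pairs with 1 row(s) of b.
- a (sku=NU, tier=RF) has no partner → excluded.
- a (sku=LS, tier=SG) has no partner → excluded.
- a (sku=AX, tier=QE) has no partner → excluded.
- a (sku=AX, tier=QE) has no partner → excluded.
- a (sku=QE, tier=RF) has no partner → excluded.
After projecting and ordering:
a.pname | a.tier | b.sku
Gizmo | QE | JV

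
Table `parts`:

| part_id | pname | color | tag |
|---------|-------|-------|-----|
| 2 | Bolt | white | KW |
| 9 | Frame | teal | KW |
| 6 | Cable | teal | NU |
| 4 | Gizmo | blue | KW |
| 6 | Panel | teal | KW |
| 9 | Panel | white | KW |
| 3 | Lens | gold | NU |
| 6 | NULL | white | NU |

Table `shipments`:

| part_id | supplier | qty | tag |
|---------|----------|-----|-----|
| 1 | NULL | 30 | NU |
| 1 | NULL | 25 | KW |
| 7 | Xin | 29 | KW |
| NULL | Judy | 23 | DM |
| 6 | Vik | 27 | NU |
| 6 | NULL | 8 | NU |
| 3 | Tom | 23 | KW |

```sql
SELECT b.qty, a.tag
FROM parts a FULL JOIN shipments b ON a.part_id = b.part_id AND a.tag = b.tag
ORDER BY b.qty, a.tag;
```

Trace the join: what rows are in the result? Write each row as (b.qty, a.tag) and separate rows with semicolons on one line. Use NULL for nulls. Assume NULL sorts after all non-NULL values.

(8, NU); (8, NU); (23, NULL); (23, NULL); (25, NULL); (27, NU); (27, NU); (29, NULL); (30, NULL); (NULL, KW); (NULL, KW); (NULL, KW); (NULL, KW); (NULL, KW); (NULL, NU)

FULL OUTER JOIN keeps every row from both sides; unmatched rows get NULL for the other side's columns.
Matching on a.part_id = b.part_id AND a.tag = b.tag. A NULL in a compared column never satisfies the condition.
Matched pairs: 4; unmatched a rows kept: 6; unmatched b rows kept: 5.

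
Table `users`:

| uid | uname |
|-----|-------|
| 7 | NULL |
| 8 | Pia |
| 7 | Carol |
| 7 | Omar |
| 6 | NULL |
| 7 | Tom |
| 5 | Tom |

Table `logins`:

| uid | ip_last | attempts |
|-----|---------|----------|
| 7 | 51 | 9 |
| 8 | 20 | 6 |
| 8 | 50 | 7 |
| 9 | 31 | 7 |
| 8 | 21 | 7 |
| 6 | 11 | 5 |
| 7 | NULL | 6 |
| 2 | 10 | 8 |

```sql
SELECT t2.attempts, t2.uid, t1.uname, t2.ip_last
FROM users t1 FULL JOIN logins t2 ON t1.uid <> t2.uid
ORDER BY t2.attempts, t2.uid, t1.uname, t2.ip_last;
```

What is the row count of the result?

44

FULL OUTER JOIN keeps every row from both sides; unmatched rows get NULL for the other side's columns.
Matching on t1.uid <> t2.uid.
Matched pairs: 44; unmatched t1 rows kept: 0; unmatched t2 rows kept: 0.
Total: 44 rows.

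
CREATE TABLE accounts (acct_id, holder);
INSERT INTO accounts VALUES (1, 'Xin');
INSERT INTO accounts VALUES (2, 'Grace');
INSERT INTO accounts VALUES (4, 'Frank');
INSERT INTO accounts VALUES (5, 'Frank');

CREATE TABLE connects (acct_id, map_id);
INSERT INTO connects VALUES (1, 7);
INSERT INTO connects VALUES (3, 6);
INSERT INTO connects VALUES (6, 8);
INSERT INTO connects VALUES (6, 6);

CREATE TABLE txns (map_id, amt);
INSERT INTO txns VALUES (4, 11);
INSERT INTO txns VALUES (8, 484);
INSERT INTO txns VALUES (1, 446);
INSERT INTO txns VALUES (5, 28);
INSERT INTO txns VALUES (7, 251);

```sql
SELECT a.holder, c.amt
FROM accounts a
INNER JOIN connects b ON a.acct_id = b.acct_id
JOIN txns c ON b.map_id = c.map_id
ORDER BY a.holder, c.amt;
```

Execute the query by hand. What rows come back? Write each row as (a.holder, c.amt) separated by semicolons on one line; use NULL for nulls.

Joins associate left-to-right: accounts INNER JOIN connects on acct_id gives 1 intermediate row(s).
Then INNER JOIN `txns c` on map_id: keep only rows whose b.map_id appears in c.

(Xin, 251)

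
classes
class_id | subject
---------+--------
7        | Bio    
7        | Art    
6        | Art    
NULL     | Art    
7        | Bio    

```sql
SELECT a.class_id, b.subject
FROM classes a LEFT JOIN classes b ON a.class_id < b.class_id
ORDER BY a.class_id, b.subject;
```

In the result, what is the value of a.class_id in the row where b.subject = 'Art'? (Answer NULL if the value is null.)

6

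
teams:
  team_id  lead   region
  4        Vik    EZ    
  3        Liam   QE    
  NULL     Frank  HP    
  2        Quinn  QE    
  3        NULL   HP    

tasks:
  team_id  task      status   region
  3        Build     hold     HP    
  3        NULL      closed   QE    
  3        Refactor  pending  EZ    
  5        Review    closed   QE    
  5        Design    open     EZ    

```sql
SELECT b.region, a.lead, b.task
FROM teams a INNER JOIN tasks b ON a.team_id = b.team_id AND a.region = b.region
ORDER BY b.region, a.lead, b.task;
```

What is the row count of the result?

2

INNER JOIN keeps only pairs where the ON condition holds.
Matching on a.team_id = b.team_id AND a.region = b.region. A NULL in a compared column never satisfies the condition.
- a[0] team_id=4, region=EZ → no match; dropped.
- a[1] team_id=3, region=QE → 1 match(es) in b → 1 row(s).
- a[2] team_id=NULL, region=HP → no match; dropped.
- a[3] team_id=2, region=QE → no match; dropped.
- a[4] team_id=3, region=HP → 1 match(es) in b → 1 row(s).
Total: 2 rows.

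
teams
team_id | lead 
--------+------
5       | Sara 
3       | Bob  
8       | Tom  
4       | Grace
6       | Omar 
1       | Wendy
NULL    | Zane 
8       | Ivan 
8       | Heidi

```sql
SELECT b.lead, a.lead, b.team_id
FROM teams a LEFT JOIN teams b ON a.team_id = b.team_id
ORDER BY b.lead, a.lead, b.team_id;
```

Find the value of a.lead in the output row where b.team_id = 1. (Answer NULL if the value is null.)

Wendy

LEFT JOIN keeps every row from `teams a`; unmatched rows get NULL for `teams b`'s columns.
Matching on a.team_id = b.team_id. A NULL in a compared column never satisfies the condition.
- a (team_id=5) pairs with 1 row(s) of b.
- a (team_id=3) pairs with 1 row(s) of b.
- a (team_id=8) pairs with 3 row(s) of b.
- a (team_id=4) pairs with 1 row(s) of b.
- a (team_id=6) pairs with 1 row(s) of b.
- a (team_id=1) pairs with 1 row(s) of b.
- a (team_id=NULL) has no partner → padded with NULL.
- a (team_id=8) pairs with 3 row(s) of b.
- a (team_id=8) pairs with 3 row(s) of b.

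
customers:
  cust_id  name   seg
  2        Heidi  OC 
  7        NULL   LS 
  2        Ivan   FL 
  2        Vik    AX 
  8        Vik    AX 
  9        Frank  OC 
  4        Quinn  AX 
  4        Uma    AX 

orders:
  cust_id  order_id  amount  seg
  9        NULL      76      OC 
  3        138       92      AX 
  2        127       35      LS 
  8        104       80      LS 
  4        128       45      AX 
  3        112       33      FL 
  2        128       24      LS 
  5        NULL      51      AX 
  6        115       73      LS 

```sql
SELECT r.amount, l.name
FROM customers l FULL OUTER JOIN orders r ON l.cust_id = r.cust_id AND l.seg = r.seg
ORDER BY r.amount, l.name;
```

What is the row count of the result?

15

FULL OUTER JOIN keeps every row from both sides; unmatched rows get NULL for the other side's columns.
Matching on l.cust_id = r.cust_id AND l.seg = r.seg.
- l (cust_id=2, seg=OC) has no partner → padded with NULL.
- l (cust_id=7, seg=LS) has no partner → padded with NULL.
- l (cust_id=2, seg=FL) has no partner → padded with NULL.
- l (cust_id=2, seg=AX) has no partner → padded with NULL.
- l (cust_id=8, seg=AX) has no partner → padded with NULL.
- l (cust_id=9, seg=OC) pairs with 1 row(s) of r.
- l (cust_id=4, seg=AX) pairs with 1 row(s) of r.
- l (cust_id=4, seg=AX) pairs with 1 row(s) of r.
- plus 7 unmatched r row(s), each kept with NULL l columns.
Total: 3 matched + 12 padded = 15 rows.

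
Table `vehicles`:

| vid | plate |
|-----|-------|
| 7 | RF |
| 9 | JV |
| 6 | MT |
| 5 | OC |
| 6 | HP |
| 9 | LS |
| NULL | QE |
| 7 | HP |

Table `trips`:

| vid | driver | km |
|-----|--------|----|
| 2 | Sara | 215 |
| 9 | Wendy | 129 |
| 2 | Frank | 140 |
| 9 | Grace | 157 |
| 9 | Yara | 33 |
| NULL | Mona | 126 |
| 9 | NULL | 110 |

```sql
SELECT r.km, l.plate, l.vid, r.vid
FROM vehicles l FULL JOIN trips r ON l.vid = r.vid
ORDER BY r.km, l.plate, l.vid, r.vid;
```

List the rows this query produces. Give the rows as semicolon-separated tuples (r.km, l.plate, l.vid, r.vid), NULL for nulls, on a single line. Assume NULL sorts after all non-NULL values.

(33, JV, 9, 9); (33, LS, 9, 9); (110, JV, 9, 9); (110, LS, 9, 9); (126, NULL, NULL, NULL); (129, JV, 9, 9); (129, LS, 9, 9); (140, NULL, NULL, 2); (157, JV, 9, 9); (157, LS, 9, 9); (215, NULL, NULL, 2); (NULL, HP, 6, NULL); (NULL, HP, 7, NULL); (NULL, MT, 6, NULL); (NULL, OC, 5, NULL); (NULL, QE, NULL, NULL); (NULL, RF, 7, NULL)

FULL OUTER JOIN keeps every row from both sides; unmatched rows get NULL for the other side's columns.
Matching on l.vid = r.vid. A NULL in a compared column never satisfies the condition.
- l (vid=7) has no partner → padded with NULL.
- l (vid=9) pairs with 4 row(s) of r.
- l (vid=6) has no partner → padded with NULL.
- l (vid=5) has no partner → padded with NULL.
- l (vid=6) has no partner → padded with NULL.
- l (vid=9) pairs with 4 row(s) of r.
- l (vid=NULL) has no partner → padded with NULL.
- l (vid=7) has no partner → padded with NULL.
- plus 3 unmatched r row(s), each kept with NULL l columns.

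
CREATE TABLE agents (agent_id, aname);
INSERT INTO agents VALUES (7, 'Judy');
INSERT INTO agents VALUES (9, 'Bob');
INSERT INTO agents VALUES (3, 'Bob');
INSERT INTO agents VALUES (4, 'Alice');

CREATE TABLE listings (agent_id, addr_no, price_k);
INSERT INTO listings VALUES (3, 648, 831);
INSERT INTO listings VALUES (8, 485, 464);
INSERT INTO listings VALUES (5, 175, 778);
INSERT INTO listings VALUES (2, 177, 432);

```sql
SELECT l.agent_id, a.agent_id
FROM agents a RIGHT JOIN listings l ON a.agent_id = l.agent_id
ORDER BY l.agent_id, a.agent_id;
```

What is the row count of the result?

4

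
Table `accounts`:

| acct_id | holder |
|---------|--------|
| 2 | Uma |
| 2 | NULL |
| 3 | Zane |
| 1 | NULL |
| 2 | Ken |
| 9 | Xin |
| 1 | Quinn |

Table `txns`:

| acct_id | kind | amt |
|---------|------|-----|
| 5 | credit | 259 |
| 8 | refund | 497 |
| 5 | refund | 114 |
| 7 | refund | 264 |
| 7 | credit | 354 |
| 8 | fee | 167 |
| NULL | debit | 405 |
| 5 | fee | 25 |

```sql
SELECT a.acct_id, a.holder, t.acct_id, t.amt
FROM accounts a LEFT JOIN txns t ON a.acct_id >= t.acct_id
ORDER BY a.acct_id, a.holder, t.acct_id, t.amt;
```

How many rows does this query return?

LEFT JOIN keeps every row from `accounts`; unmatched rows get NULL for `txns`'s columns.
Matching on a.acct_id >= t.acct_id. A NULL in a compared column never satisfies the condition.
Matched pairs: 7; unmatched a rows kept: 6.
Total: 7 matched + 6 padded = 13 rows.

13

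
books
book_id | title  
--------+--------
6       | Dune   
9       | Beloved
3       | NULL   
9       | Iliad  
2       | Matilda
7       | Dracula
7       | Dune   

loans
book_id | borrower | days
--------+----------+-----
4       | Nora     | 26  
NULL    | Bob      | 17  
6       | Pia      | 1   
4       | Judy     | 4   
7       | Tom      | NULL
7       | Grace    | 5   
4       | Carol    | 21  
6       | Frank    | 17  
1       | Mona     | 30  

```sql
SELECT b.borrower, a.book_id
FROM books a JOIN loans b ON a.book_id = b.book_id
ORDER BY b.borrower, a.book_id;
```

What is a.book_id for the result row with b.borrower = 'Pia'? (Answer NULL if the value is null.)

6

INNER JOIN keeps only pairs where the ON condition holds.
Matching on a.book_id = b.book_id. A NULL in a compared column never satisfies the condition.
- a (book_id=6) pairs with 2 row(s) of b.
- a (book_id=9) has no partner → excluded.
- a (book_id=3) has no partner → excluded.
- a (book_id=9) has no partner → excluded.
- a (book_id=2) has no partner → excluded.
- a (book_id=7) pairs with 2 row(s) of b.
- a (book_id=7) pairs with 2 row(s) of b.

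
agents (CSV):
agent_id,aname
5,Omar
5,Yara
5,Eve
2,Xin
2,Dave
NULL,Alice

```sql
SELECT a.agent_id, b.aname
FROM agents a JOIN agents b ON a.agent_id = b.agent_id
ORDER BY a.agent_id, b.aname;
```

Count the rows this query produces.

13

INNER JOIN keeps only pairs where the ON condition holds.
Matching on a.agent_id = b.agent_id. A NULL in a compared column never satisfies the condition.
Matched pairs: 13.
Total: 13 rows.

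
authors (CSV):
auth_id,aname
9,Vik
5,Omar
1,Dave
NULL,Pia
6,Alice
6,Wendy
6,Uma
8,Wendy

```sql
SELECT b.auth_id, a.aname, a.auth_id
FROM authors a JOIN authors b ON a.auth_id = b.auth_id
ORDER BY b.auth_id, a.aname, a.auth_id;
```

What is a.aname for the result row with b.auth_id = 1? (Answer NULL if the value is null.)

Dave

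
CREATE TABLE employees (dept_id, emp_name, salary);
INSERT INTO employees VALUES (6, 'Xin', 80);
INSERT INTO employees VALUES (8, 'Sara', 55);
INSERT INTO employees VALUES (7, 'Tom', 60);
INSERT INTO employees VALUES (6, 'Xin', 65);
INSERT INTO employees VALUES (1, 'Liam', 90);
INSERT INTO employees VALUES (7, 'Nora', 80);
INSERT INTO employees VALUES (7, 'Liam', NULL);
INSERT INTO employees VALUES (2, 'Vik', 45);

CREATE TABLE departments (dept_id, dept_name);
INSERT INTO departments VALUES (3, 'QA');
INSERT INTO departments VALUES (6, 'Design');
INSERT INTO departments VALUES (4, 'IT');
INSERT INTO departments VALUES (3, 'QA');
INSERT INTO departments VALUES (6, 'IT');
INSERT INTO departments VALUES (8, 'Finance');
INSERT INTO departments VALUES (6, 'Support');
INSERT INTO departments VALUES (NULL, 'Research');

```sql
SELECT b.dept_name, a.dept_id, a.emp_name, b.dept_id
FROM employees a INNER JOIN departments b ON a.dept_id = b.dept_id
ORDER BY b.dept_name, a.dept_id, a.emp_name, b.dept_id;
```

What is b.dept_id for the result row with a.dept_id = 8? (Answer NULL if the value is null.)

INNER JOIN keeps only pairs where the ON condition holds.
Matching on a.dept_id = b.dept_id. A NULL in a compared column never satisfies the condition.
Matched pairs: 7.

8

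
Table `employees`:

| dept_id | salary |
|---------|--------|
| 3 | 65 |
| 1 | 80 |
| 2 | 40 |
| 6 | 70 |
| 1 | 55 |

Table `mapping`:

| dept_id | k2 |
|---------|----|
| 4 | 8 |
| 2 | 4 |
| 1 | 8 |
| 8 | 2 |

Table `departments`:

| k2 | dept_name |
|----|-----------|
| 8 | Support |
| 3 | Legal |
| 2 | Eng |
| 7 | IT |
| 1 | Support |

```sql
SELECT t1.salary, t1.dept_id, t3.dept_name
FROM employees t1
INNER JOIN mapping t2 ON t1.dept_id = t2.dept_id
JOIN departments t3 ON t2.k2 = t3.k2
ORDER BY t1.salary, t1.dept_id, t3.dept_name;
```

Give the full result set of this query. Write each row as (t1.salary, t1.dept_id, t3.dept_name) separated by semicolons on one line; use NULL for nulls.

(55, 1, Support); (80, 1, Support)

Step 1 — t1 INNER JOIN t2 on dept_id → 3 row(s).
Then INNER JOIN `departments t3` on k2: keep only rows whose t2.k2 appears in t3.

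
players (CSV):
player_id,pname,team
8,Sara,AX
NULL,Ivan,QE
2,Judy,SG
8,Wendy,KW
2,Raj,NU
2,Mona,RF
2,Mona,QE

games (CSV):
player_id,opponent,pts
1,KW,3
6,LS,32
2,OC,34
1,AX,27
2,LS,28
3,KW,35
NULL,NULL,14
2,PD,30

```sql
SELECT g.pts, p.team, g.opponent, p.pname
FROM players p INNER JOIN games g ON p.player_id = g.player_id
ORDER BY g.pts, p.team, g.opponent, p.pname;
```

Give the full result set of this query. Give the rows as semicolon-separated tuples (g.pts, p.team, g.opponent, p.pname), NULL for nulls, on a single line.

(28, NU, LS, Raj); (28, QE, LS, Mona); (28, RF, LS, Mona); (28, SG, LS, Judy); (30, NU, PD, Raj); (30, QE, PD, Mona); (30, RF, PD, Mona); (30, SG, PD, Judy); (34, NU, OC, Raj); (34, QE, OC, Mona); (34, RF, OC, Mona); (34, SG, OC, Judy)

INNER JOIN keeps only pairs where the ON condition holds.
Matching on p.player_id = g.player_id. A NULL in a compared column never satisfies the condition.
- p[0] player_id=8 → no match; dropped.
- p[1] player_id=NULL → no match; dropped.
- p[2] player_id=2 → 3 match(es) in g → 3 row(s).
- p[3] player_id=8 → no match; dropped.
- p[4] player_id=2 → 3 match(es) in g → 3 row(s).
- p[5] player_id=2 → 3 match(es) in g → 3 row(s).
- p[6] player_id=2 → 3 match(es) in g → 3 row(s).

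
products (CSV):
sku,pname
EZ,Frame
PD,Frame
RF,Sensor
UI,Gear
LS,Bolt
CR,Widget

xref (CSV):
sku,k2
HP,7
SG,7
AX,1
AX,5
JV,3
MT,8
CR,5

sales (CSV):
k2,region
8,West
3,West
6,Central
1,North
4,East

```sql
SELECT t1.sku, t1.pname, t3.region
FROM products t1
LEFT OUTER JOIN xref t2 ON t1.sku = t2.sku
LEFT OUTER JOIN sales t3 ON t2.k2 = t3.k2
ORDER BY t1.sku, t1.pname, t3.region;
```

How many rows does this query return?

Step 1 — t1 LEFT JOIN t2 on sku → 6 row(s).
Then LEFT JOIN `sales t3` on k2: each of those 6 rows is kept; rows whose t2.k2 has no match in t3 get NULL for t3's columns.
Result: 6 row(s).

6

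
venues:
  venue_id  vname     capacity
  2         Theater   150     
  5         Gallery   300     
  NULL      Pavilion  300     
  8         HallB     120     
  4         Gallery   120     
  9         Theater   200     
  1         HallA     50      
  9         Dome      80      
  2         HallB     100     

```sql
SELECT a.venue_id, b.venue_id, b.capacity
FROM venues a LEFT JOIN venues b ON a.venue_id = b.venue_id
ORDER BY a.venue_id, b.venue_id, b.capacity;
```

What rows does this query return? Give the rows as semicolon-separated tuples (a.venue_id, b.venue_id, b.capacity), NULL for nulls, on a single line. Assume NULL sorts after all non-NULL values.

LEFT JOIN keeps every row from `venues a`; unmatched rows get NULL for `venues b`'s columns.
Matching on a.venue_id = b.venue_id. A NULL in a compared column never satisfies the condition.
- venue_id=2: 2 matching b row(s), so 2 row(s) emitted.
- venue_id=5: 1 matching b row(s), so 1 row(s) emitted.
- venue_id=NULL: no b row matches, row kept with b columns NULL.
- venue_id=8: 1 matching b row(s), so 1 row(s) emitted.
- venue_id=4: 1 matching b row(s), so 1 row(s) emitted.
- venue_id=9: 2 matching b row(s), so 2 row(s) emitted.
- venue_id=1: 1 matching b row(s), so 1 row(s) emitted.
- venue_id=9: 2 matching b row(s), so 2 row(s) emitted.
- venue_id=2: 2 matching b row(s), so 2 row(s) emitted.

(1, 1, 50); (2, 2, 100); (2, 2, 100); (2, 2, 150); (2, 2, 150); (4, 4, 120); (5, 5, 300); (8, 8, 120); (9, 9, 80); (9, 9, 80); (9, 9, 200); (9, 9, 200); (NULL, NULL, NULL)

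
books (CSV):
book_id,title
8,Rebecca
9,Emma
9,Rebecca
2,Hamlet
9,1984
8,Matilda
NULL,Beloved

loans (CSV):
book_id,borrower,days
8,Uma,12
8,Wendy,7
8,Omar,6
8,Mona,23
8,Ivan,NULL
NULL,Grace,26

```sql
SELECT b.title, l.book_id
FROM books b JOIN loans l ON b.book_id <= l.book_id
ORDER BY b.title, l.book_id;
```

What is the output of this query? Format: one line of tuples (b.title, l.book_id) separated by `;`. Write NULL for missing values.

(Hamlet, 8); (Hamlet, 8); (Hamlet, 8); (Hamlet, 8); (Hamlet, 8); (Matilda, 8); (Matilda, 8); (Matilda, 8); (Matilda, 8); (Matilda, 8); (Rebecca, 8); (Rebecca, 8); (Rebecca, 8); (Rebecca, 8); (Rebecca, 8)

INNER JOIN keeps only pairs where the ON condition holds.
Matching on b.book_id <= l.book_id. A NULL in a compared column never satisfies the condition.
- book_id=8: 5 matching l row(s), so 5 row(s) emitted.
- book_id=9: no matching l row, dropped.
- book_id=9: no matching l row, dropped.
- book_id=2: 5 matching l row(s), so 5 row(s) emitted.
- book_id=9: no matching l row, dropped.
- book_id=8: 5 matching l row(s), so 5 row(s) emitted.
- book_id=NULL: no matching l row, dropped.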